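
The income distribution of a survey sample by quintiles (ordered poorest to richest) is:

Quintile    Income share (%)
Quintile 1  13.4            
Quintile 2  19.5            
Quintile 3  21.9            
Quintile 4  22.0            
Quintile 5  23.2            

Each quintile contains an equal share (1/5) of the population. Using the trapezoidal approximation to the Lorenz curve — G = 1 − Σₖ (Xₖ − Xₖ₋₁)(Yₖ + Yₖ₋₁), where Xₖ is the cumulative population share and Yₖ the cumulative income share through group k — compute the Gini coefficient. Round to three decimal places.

0.088

Cumulative income shares Yₖ: 0.1340, 0.3290, 0.5480, 0.7680, 1.0000
Σ (Xₖ−Xₖ₋₁)(Yₖ+Yₖ₋₁) = (1/5)(0.1340+0.0000) + (1/5)(0.3290+0.1340) + (1/5)(0.5480+0.3290) + (1/5)(0.7680+0.5480) + (1/5)(1.0000+0.7680)
  = 0.0268 + 0.0926 + 0.1754 + 0.2632 + 0.3536 = 0.9116
G = 1 − 0.9116 = 0.0884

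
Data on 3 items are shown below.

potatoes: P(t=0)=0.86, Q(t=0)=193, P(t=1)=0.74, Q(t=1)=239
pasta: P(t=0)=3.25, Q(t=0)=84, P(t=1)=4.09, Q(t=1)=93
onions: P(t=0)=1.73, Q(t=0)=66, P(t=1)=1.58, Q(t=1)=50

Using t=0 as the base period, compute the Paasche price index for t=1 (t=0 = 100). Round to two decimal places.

Paasche price index uses current-period quantities as weights.
ΣP(t=1)·Q(t=1) = 0.74×239 + 4.09×93 + 1.58×50 = 176.86 + 380.37 + 79 = 636.23
ΣP(t=0)·Q(t=1) = 0.86×239 + 3.25×93 + 1.73×50 = 205.54 + 302.25 + 86.5 = 594.29
Index = 636.23 / 594.29 × 100 = 107.0572

107.06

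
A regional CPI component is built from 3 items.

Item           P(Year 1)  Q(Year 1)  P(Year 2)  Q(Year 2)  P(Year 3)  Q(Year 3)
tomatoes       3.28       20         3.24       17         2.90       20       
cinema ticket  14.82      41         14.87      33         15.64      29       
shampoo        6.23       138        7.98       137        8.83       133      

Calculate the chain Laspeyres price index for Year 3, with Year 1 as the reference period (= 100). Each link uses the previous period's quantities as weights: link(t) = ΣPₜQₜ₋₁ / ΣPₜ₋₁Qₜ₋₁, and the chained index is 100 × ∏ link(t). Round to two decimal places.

125.45

Link Year 1→Year 2:
ΣP(Year 2)Q(Year 1) = 3.24×20 + 14.87×41 + 7.98×138 = 64.8 + 609.67 + 1101.24 = 1775.71
ΣP(Year 1)Q(Year 1) = 3.28×20 + 14.82×41 + 6.23×138 = 65.6 + 607.62 + 859.74 = 1532.96
link = 1775.71/1532.96 = 1.158354
Link Year 2→Year 3:
ΣP(Year 3)Q(Year 2) = 2.90×17 + 15.64×33 + 8.83×137 = 49.3 + 516.12 + 1209.71 = 1775.13
ΣP(Year 2)Q(Year 2) = 3.24×17 + 14.87×33 + 7.98×137 = 55.08 + 490.71 + 1093.26 = 1639.05
link = 1775.13/1639.05 = 1.083024
Chained index = 100 × 1.158354 × 1.083024 = 125.4525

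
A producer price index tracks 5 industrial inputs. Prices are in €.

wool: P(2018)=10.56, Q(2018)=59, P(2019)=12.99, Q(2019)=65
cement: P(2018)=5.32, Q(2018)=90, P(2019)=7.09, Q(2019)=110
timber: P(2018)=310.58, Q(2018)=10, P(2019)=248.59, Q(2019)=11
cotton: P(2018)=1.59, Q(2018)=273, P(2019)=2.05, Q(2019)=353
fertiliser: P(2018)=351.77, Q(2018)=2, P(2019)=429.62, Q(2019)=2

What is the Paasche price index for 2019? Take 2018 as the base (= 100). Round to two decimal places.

Paasche price index uses current-period quantities as weights.
ΣP(2019)·Q(2019) = 12.99×65 + 7.09×110 + 248.59×11 + 2.05×353 + 429.62×2 = 844.35 + 779.9 + 2734.49 + 723.65 + 859.24 = 5941.63
ΣP(2018)·Q(2019) = 10.56×65 + 5.32×110 + 310.58×11 + 1.59×353 + 351.77×2 = 686.4 + 585.2 + 3416.38 + 561.27 + 703.54 = 5952.79
Index = 5941.63 / 5952.79 × 100 = 99.8125

99.81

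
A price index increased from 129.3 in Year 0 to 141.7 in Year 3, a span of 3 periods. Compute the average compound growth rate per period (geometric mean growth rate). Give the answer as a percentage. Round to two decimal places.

3.10%

Growth factor = (141.7/129.3)^(1/3) = (1.095901)^(1/3) = 1.030996
Growth rate = 1.030996 − 1 = 0.030996 = 3.0996%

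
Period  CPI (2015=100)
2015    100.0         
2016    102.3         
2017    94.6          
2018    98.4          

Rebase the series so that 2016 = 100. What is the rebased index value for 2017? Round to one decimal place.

Rebased(2017) = 94.6 / 102.3 × 100 = 92.4731

92.5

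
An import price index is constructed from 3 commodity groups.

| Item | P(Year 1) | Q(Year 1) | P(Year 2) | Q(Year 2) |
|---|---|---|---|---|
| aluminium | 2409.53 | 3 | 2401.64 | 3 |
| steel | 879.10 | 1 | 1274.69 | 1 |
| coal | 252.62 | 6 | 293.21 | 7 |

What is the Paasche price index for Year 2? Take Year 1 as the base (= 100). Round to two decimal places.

106.64

Paasche price index uses current-period quantities as weights.
ΣP(Year 2)·Q(Year 2) = 2401.64×3 + 1274.69×1 + 293.21×7 = 7204.92 + 1274.69 + 2052.47 = 10532.08
ΣP(Year 1)·Q(Year 2) = 2409.53×3 + 879.10×1 + 252.62×7 = 7228.59 + 879.1 + 1768.34 = 9876.03
Index = 10532.08 / 9876.03 × 100 = 106.6429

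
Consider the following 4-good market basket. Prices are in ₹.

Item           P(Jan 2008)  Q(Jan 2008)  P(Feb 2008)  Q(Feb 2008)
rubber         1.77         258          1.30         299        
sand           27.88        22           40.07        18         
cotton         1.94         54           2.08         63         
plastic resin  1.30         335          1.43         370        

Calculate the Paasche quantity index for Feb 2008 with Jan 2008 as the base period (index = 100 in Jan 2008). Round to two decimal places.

97.89

Paasche quantity index uses current-period prices as weights.
ΣP(Feb 2008)·Q(Feb 2008) = 1.30×299 + 40.07×18 + 2.08×63 + 1.43×370 = 388.7 + 721.26 + 131.04 + 529.1 = 1770.1
ΣP(Feb 2008)·Q(Jan 2008) = 1.30×258 + 40.07×22 + 2.08×54 + 1.43×335 = 335.4 + 881.54 + 112.32 + 479.05 = 1808.31
Index = 1770.1 / 1808.31 × 100 = 97.8870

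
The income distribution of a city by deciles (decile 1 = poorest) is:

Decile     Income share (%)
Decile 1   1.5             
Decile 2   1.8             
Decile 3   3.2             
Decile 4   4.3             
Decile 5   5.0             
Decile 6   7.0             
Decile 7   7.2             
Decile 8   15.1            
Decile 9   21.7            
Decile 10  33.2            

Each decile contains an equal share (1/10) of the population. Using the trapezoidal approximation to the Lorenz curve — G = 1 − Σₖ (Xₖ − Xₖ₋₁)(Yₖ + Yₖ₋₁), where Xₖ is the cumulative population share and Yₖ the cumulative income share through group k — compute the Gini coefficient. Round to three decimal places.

Cumulative income shares Yₖ: 0.0150, 0.0330, 0.0650, 0.1080, 0.1580, 0.2280, 0.3000, 0.4510, 0.6680, 1.0000
Σ (Xₖ−Xₖ₋₁)(Yₖ+Yₖ₋₁) = (1/10)(0.0150+0.0000) + (1/10)(0.0330+0.0150) + (1/10)(0.0650+0.0330) + (1/10)(0.1080+0.0650) + (1/10)(0.1580+0.1080) + (1/10)(0.2280+0.1580) + (1/10)(0.3000+0.2280) + (1/10)(0.4510+0.3000) + (1/10)(0.6680+0.4510) + (1/10)(1.0000+0.6680)
  = 0.0015 + 0.0048 + 0.0098 + 0.0173 + 0.0266 + 0.0386 + 0.0528 + 0.0751 + 0.1119 + 0.1668 = 0.5052
G = 1 − 0.5052 = 0.4948

0.495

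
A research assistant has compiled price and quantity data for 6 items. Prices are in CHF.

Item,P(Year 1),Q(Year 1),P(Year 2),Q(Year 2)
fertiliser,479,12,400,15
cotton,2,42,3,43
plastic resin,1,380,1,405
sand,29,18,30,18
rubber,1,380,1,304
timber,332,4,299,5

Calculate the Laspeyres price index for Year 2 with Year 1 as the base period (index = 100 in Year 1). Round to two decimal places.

87.92

Laspeyres price index uses base-period quantities as weights.
ΣP(Year 2)·Q(Year 1) = 400×12 + 3×42 + 1×380 + 30×18 + 1×380 + 299×4 = 4800 + 126 + 380 + 540 + 380 + 1196 = 7422
ΣP(Year 1)·Q(Year 1) = 479×12 + 2×42 + 1×380 + 29×18 + 1×380 + 332×4 = 5748 + 84 + 380 + 522 + 380 + 1328 = 8442
Index = 7422 / 8442 × 100 = 87.9176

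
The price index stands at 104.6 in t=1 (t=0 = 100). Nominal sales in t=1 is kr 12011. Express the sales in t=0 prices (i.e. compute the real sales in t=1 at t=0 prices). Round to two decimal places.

11482.79

Real = Nominal ÷ (Index/100) = 12011 ÷ (104.6/100)
     = 12011 ÷ 1.046 = 11482.7916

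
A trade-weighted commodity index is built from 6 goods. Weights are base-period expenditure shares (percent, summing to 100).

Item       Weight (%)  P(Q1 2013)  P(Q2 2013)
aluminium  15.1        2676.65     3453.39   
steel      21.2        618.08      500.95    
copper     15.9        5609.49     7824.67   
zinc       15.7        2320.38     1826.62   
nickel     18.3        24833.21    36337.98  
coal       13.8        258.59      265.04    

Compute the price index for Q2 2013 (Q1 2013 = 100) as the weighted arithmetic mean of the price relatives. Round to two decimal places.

aluminium: 15.1 × (3453.39/2676.65) = 15.1 × 1.290191 = 19.4819
steel: 21.2 × (500.95/618.08) = 21.2 × 0.810494 = 17.1825
copper: 15.9 × (7824.67/5609.49) = 15.9 × 1.394899 = 22.1789
zinc: 15.7 × (1826.62/2320.38) = 15.7 × 0.787207 = 12.3592
nickel: 18.3 × (36337.98/24833.21) = 18.3 × 1.463282 = 26.7781
coal: 13.8 × (265.04/258.59) = 13.8 × 1.024943 = 14.1442
Index = Σ wᵢ·(p₁ᵢ/p₀ᵢ) = 19.4819 + 17.1825 + 22.1789 + 12.3592 + 26.7781 + 14.1442 = 112.1247

112.12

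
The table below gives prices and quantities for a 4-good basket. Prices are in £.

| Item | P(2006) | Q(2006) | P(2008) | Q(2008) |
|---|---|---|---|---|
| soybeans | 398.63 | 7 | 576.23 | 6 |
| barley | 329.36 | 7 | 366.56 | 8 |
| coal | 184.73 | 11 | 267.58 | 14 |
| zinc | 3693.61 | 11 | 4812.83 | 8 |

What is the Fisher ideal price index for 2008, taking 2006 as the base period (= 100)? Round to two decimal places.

Laspeyres component (base-period weights):
ΣP(2008)Q(2006) = 576.23×7 + 366.56×7 + 267.58×11 + 4812.83×11 = 4033.61 + 2565.92 + 2943.38 + 52941.13 = 62484.04
ΣP(2006)Q(2006) = 398.63×7 + 329.36×7 + 184.73×11 + 3693.61×11 = 2790.41 + 2305.52 + 2032.03 + 40629.71 = 47757.67
L = 62484.04 / 47757.67 × 100 = 130.8356
Paasche component (current-period weights):
ΣP(2008)Q(2008) = 576.23×6 + 366.56×8 + 267.58×14 + 4812.83×8 = 3457.38 + 2932.48 + 3746.12 + 38502.64 = 48638.62
ΣP(2006)Q(2008) = 398.63×6 + 329.36×8 + 184.73×14 + 3693.61×8 = 2391.78 + 2634.88 + 2586.22 + 29548.88 = 37161.76
P = 48638.62 / 37161.76 × 100 = 130.8835
Fisher = √(L × P) = √(130.8356 × 130.8835) = 130.8596

130.86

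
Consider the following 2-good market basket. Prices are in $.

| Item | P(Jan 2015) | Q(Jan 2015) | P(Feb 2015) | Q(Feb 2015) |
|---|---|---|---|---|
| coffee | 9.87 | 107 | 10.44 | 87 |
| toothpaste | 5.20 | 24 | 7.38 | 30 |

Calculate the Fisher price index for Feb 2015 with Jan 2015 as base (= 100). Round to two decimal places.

Laspeyres component (base-period weights):
ΣP(Feb 2015)Q(Jan 2015) = 10.44×107 + 7.38×24 = 1117.08 + 177.12 = 1294.2
ΣP(Jan 2015)Q(Jan 2015) = 9.87×107 + 5.20×24 = 1056.09 + 124.8 = 1180.89
L = 1294.2 / 1180.89 × 100 = 109.5953
Paasche component (current-period weights):
ΣP(Feb 2015)Q(Feb 2015) = 10.44×87 + 7.38×30 = 908.28 + 221.4 = 1129.68
ΣP(Jan 2015)Q(Feb 2015) = 9.87×87 + 5.20×30 = 858.69 + 156 = 1014.69
P = 1129.68 / 1014.69 × 100 = 111.3325
Fisher = √(L × P) = √(109.5953 × 111.3325) = 110.4605

110.46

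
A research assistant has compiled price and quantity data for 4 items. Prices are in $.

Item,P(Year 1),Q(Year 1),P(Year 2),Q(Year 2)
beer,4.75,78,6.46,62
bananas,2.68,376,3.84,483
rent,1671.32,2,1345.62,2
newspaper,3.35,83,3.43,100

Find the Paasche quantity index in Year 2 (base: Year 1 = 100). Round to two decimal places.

107.43

Paasche quantity index uses current-period prices as weights.
ΣP(Year 2)·Q(Year 2) = 6.46×62 + 3.84×483 + 1345.62×2 + 3.43×100 = 400.52 + 1854.72 + 2691.24 + 343 = 5289.48
ΣP(Year 2)·Q(Year 1) = 6.46×78 + 3.84×376 + 1345.62×2 + 3.43×83 = 503.88 + 1443.84 + 2691.24 + 284.69 = 4923.65
Index = 5289.48 / 4923.65 × 100 = 107.4301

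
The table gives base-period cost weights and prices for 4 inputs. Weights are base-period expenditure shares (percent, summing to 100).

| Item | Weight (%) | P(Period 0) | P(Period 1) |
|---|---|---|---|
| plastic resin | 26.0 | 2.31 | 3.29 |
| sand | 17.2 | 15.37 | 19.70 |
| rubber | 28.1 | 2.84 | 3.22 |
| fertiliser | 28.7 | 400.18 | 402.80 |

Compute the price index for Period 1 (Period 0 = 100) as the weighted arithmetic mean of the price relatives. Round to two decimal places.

119.82

plastic resin: 26.0 × (3.29/2.31) = 26.0 × 1.424242 = 37.0303
sand: 17.2 × (19.70/15.37) = 17.2 × 1.281718 = 22.0455
rubber: 28.1 × (3.22/2.84) = 28.1 × 1.133803 = 31.8599
fertiliser: 28.7 × (402.80/400.18) = 28.7 × 1.006547 = 28.8879
Index = Σ wᵢ·(p₁ᵢ/p₀ᵢ) = 37.0303 + 22.0455 + 31.8599 + 28.8879 = 119.8236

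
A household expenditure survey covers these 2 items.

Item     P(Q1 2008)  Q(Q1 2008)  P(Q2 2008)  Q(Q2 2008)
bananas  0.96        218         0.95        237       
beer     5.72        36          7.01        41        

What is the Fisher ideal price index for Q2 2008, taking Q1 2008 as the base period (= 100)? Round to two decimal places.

Laspeyres component (base-period weights):
ΣP(Q2 2008)Q(Q1 2008) = 0.95×218 + 7.01×36 = 207.1 + 252.36 = 459.46
ΣP(Q1 2008)Q(Q1 2008) = 0.96×218 + 5.72×36 = 209.28 + 205.92 = 415.2
L = 459.46 / 415.2 × 100 = 110.6599
Paasche component (current-period weights):
ΣP(Q2 2008)Q(Q2 2008) = 0.95×237 + 7.01×41 = 225.15 + 287.41 = 512.56
ΣP(Q1 2008)Q(Q2 2008) = 0.96×237 + 5.72×41 = 227.52 + 234.52 = 462.04
P = 512.56 / 462.04 × 100 = 110.9341
Fisher = √(L × P) = √(110.6599 × 110.9341) = 110.7969

110.80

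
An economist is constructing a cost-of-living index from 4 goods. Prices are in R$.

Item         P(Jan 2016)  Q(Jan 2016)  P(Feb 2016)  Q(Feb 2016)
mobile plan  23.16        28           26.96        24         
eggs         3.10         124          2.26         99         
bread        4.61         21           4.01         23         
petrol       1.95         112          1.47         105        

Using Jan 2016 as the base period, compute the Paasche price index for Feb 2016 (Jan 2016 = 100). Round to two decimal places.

95.21

Paasche price index uses current-period quantities as weights.
ΣP(Feb 2016)·Q(Feb 2016) = 26.96×24 + 2.26×99 + 4.01×23 + 1.47×105 = 647.04 + 223.74 + 92.23 + 154.35 = 1117.36
ΣP(Jan 2016)·Q(Feb 2016) = 23.16×24 + 3.10×99 + 4.61×23 + 1.95×105 = 555.84 + 306.9 + 106.03 + 204.75 = 1173.52
Index = 1117.36 / 1173.52 × 100 = 95.2144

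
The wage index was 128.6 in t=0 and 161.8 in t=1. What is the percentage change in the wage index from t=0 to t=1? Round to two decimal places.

25.82%

Change = (161.8 − 128.6) / 128.6 × 100
       = 33.2 / 128.6 × 100 = 25.8165%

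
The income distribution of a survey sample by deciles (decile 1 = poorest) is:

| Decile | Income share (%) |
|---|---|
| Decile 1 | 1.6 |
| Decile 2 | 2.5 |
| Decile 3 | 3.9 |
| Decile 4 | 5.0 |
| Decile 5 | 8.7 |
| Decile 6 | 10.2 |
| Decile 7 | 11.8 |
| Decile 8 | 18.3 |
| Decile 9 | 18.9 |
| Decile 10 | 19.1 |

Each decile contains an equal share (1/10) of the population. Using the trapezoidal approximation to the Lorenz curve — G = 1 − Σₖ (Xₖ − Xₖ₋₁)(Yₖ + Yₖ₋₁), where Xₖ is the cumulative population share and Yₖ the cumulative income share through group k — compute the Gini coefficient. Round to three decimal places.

Cumulative income shares Yₖ: 0.0160, 0.0410, 0.0800, 0.1300, 0.2170, 0.3190, 0.4370, 0.6200, 0.8090, 1.0000
Σ (Xₖ−Xₖ₋₁)(Yₖ+Yₖ₋₁) = (1/10)(0.0160+0.0000) + (1/10)(0.0410+0.0160) + (1/10)(0.0800+0.0410) + (1/10)(0.1300+0.0800) + (1/10)(0.2170+0.1300) + (1/10)(0.3190+0.2170) + (1/10)(0.4370+0.3190) + (1/10)(0.6200+0.4370) + (1/10)(0.8090+0.6200) + (1/10)(1.0000+0.8090)
  = 0.0016 + 0.0057 + 0.0121 + 0.0210 + 0.0347 + 0.0536 + 0.0756 + 0.1057 + 0.1429 + 0.1809 = 0.6338
G = 1 − 0.6338 = 0.3662

0.366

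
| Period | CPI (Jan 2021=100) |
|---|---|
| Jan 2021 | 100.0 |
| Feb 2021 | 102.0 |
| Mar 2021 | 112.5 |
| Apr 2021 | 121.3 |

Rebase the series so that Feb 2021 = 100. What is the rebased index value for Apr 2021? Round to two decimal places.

118.92

Rebased(Apr 2021) = 121.3 / 102.0 × 100 = 118.9216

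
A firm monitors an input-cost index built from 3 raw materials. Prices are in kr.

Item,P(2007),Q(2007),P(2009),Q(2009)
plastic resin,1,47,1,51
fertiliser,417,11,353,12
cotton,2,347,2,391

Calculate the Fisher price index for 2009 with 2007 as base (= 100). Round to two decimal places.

86.81

Laspeyres component (base-period weights):
ΣP(2009)Q(2007) = 1×47 + 353×11 + 2×347 = 47 + 3883 + 694 = 4624
ΣP(2007)Q(2007) = 1×47 + 417×11 + 2×347 = 47 + 4587 + 694 = 5328
L = 4624 / 5328 × 100 = 86.7868
Paasche component (current-period weights):
ΣP(2009)Q(2009) = 1×51 + 353×12 + 2×391 = 51 + 4236 + 782 = 5069
ΣP(2007)Q(2009) = 1×51 + 417×12 + 2×391 = 51 + 5004 + 782 = 5837
P = 5069 / 5837 × 100 = 86.8426
Fisher = √(L × P) = √(86.7868 × 86.8426) = 86.8147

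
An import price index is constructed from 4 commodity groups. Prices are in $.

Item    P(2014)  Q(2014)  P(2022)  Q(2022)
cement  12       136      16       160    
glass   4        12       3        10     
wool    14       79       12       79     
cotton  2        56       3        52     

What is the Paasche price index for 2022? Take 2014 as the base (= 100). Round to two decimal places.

116.53

Paasche price index uses current-period quantities as weights.
ΣP(2022)·Q(2022) = 16×160 + 3×10 + 12×79 + 3×52 = 2560 + 30 + 948 + 156 = 3694
ΣP(2014)·Q(2022) = 12×160 + 4×10 + 14×79 + 2×52 = 1920 + 40 + 1106 + 104 = 3170
Index = 3694 / 3170 × 100 = 116.5300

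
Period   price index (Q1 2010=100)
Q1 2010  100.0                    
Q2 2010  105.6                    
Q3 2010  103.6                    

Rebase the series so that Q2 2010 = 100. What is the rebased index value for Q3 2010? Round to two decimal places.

Rebased(Q3 2010) = 103.6 / 105.6 × 100 = 98.1061

98.11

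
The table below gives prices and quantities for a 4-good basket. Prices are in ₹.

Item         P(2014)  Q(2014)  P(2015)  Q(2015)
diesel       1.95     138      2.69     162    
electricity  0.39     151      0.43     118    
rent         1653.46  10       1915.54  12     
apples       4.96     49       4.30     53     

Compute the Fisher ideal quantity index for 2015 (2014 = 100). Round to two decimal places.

Laspeyres component (base-period weights):
ΣP(2014)Q(2015) = 1.95×162 + 0.39×118 + 1653.46×12 + 4.96×53 = 315.9 + 46.02 + 19841.52 + 262.88 = 20466.32
ΣP(2014)Q(2014) = 1.95×138 + 0.39×151 + 1653.46×10 + 4.96×49 = 269.1 + 58.89 + 16534.6 + 243.04 = 17105.63
L = 20466.32 / 17105.63 × 100 = 119.6467
Paasche component (current-period weights):
ΣP(2015)Q(2015) = 2.69×162 + 0.43×118 + 1915.54×12 + 4.30×53 = 435.78 + 50.74 + 22986.48 + 227.9 = 23700.9
ΣP(2015)Q(2014) = 2.69×138 + 0.43×151 + 1915.54×10 + 4.30×49 = 371.22 + 64.93 + 19155.4 + 210.7 = 19802.25
P = 23700.9 / 19802.25 × 100 = 119.6879
Fisher = √(L × P) = √(119.6467 × 119.6879) = 119.6673

119.67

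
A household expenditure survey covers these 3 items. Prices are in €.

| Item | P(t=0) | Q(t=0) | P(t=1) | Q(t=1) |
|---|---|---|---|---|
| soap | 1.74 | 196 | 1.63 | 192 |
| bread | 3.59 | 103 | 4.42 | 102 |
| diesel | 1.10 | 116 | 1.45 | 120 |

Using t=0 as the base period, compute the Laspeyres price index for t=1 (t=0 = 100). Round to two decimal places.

112.47

Laspeyres price index uses base-period quantities as weights.
ΣP(t=1)·Q(t=0) = 1.63×196 + 4.42×103 + 1.45×116 = 319.48 + 455.26 + 168.2 = 942.94
ΣP(t=0)·Q(t=0) = 1.74×196 + 3.59×103 + 1.10×116 = 341.04 + 369.77 + 127.6 = 838.41
Index = 942.94 / 838.41 × 100 = 112.4676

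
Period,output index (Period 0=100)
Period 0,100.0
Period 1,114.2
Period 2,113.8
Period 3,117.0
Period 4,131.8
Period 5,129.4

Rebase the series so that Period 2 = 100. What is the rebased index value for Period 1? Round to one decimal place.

Rebased(Period 1) = 114.2 / 113.8 × 100 = 100.3515

100.4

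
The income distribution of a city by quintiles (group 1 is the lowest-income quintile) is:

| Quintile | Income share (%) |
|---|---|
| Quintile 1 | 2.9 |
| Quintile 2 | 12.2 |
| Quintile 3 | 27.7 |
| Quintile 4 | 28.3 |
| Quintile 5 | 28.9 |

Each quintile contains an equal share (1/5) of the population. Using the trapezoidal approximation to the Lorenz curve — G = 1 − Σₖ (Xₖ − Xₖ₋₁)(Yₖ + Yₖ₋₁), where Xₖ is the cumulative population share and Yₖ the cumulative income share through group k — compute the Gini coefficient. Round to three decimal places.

Cumulative income shares Yₖ: 0.0290, 0.1510, 0.4280, 0.7110, 1.0000
Σ (Xₖ−Xₖ₋₁)(Yₖ+Yₖ₋₁) = (1/5)(0.0290+0.0000) + (1/5)(0.1510+0.0290) + (1/5)(0.4280+0.1510) + (1/5)(0.7110+0.4280) + (1/5)(1.0000+0.7110)
  = 0.0058 + 0.0360 + 0.1158 + 0.2278 + 0.3422 = 0.7276
G = 1 − 0.7276 = 0.2724

0.272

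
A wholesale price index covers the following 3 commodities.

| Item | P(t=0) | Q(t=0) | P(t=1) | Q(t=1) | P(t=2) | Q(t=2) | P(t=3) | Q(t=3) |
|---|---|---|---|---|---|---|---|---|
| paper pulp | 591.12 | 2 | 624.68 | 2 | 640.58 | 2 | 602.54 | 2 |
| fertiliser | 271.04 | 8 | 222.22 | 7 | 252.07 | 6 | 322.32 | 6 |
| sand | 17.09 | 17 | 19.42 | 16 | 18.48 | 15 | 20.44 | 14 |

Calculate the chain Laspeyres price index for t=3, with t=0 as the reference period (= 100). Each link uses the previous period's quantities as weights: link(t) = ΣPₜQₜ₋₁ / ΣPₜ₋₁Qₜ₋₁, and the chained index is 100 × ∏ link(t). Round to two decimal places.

Link t=0→t=1:
ΣP(t=1)Q(t=0) = 624.68×2 + 222.22×8 + 19.42×17 = 1249.36 + 1777.76 + 330.14 = 3357.26
ΣP(t=0)Q(t=0) = 591.12×2 + 271.04×8 + 17.09×17 = 1182.24 + 2168.32 + 290.53 = 3641.09
link = 3357.26/3641.09 = 0.922048
Link t=1→t=2:
ΣP(t=2)Q(t=1) = 640.58×2 + 252.07×7 + 18.48×16 = 1281.16 + 1764.49 + 295.68 = 3341.33
ΣP(t=1)Q(t=1) = 624.68×2 + 222.22×7 + 19.42×16 = 1249.36 + 1555.54 + 310.72 = 3115.62
link = 3341.33/3115.62 = 1.072445
Link t=2→t=3:
ΣP(t=3)Q(t=2) = 602.54×2 + 322.32×6 + 20.44×15 = 1205.08 + 1933.92 + 306.6 = 3445.6
ΣP(t=2)Q(t=2) = 640.58×2 + 252.07×6 + 18.48×15 = 1281.16 + 1512.42 + 277.2 = 3070.78
link = 3445.6/3070.78 = 1.122060
Chained index = 100 × 0.922048 × 1.072445 × 1.122060 = 110.9544

110.95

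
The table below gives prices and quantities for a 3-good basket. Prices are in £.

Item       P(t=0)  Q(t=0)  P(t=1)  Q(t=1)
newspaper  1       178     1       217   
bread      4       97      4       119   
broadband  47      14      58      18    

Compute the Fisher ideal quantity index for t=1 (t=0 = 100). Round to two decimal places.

Laspeyres component (base-period weights):
ΣP(t=0)Q(t=1) = 1×217 + 4×119 + 47×18 = 217 + 476 + 846 = 1539
ΣP(t=0)Q(t=0) = 1×178 + 4×97 + 47×14 = 178 + 388 + 658 = 1224
L = 1539 / 1224 × 100 = 125.7353
Paasche component (current-period weights):
ΣP(t=1)Q(t=1) = 1×217 + 4×119 + 58×18 = 217 + 476 + 1044 = 1737
ΣP(t=1)Q(t=0) = 1×178 + 4×97 + 58×14 = 178 + 388 + 812 = 1378
P = 1737 / 1378 × 100 = 126.0522
Fisher = √(L × P) = √(125.7353 × 126.0522) = 125.8937

125.89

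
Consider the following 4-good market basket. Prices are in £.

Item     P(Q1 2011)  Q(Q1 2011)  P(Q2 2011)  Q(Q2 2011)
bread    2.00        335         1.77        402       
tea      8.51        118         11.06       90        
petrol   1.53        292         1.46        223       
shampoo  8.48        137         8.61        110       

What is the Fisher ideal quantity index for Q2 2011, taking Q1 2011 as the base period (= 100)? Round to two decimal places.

Laspeyres component (base-period weights):
ΣP(Q1 2011)Q(Q2 2011) = 2.00×402 + 8.51×90 + 1.53×223 + 8.48×110 = 804 + 765.9 + 341.19 + 932.8 = 2843.89
ΣP(Q1 2011)Q(Q1 2011) = 2.00×335 + 8.51×118 + 1.53×292 + 8.48×137 = 670 + 1004.18 + 446.76 + 1161.76 = 3282.7
L = 2843.89 / 3282.7 × 100 = 86.6326
Paasche component (current-period weights):
ΣP(Q2 2011)Q(Q2 2011) = 1.77×402 + 11.06×90 + 1.46×223 + 8.61×110 = 711.54 + 995.4 + 325.58 + 947.1 = 2979.62
ΣP(Q2 2011)Q(Q1 2011) = 1.77×335 + 11.06×118 + 1.46×292 + 8.61×137 = 592.95 + 1305.08 + 426.32 + 1179.57 = 3503.92
P = 2979.62 / 3503.92 × 100 = 85.0368
Fisher = √(L × P) = √(86.6326 × 85.0368) = 85.8310

85.83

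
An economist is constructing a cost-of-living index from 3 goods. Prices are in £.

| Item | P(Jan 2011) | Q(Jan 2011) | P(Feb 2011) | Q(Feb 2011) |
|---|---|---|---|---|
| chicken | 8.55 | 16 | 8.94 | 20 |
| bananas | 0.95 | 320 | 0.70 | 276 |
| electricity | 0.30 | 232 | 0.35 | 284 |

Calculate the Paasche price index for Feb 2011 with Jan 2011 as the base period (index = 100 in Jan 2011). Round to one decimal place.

Paasche price index uses current-period quantities as weights.
ΣP(Feb 2011)·Q(Feb 2011) = 8.94×20 + 0.70×276 + 0.35×284 = 178.8 + 193.2 + 99.4 = 471.4
ΣP(Jan 2011)·Q(Feb 2011) = 8.55×20 + 0.95×276 + 0.30×284 = 171 + 262.2 + 85.2 = 518.4
Index = 471.4 / 518.4 × 100 = 90.9336

90.9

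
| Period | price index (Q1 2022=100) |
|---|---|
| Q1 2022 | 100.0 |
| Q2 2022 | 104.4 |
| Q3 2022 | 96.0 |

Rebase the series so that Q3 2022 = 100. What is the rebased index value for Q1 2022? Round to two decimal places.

104.17

Rebased(Q1 2022) = 100.0 / 96.0 × 100 = 104.1667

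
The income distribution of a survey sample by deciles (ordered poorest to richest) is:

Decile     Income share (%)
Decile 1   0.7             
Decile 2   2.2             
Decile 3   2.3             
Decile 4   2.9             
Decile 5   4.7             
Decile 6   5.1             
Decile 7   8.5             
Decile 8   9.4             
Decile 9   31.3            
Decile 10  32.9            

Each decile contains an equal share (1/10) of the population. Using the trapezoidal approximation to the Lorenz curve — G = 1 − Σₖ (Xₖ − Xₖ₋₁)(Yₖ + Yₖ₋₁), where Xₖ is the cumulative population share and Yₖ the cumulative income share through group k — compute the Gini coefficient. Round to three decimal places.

Cumulative income shares Yₖ: 0.0070, 0.0290, 0.0520, 0.0810, 0.1280, 0.1790, 0.2640, 0.3580, 0.6710, 1.0000
Σ (Xₖ−Xₖ₋₁)(Yₖ+Yₖ₋₁) = (1/10)(0.0070+0.0000) + (1/10)(0.0290+0.0070) + (1/10)(0.0520+0.0290) + (1/10)(0.0810+0.0520) + (1/10)(0.1280+0.0810) + (1/10)(0.1790+0.1280) + (1/10)(0.2640+0.1790) + (1/10)(0.3580+0.2640) + (1/10)(0.6710+0.3580) + (1/10)(1.0000+0.6710)
  = 0.0007 + 0.0036 + 0.0081 + 0.0133 + 0.0209 + 0.0307 + 0.0443 + 0.0622 + 0.1029 + 0.1671 = 0.4538
G = 1 − 0.4538 = 0.5462

0.546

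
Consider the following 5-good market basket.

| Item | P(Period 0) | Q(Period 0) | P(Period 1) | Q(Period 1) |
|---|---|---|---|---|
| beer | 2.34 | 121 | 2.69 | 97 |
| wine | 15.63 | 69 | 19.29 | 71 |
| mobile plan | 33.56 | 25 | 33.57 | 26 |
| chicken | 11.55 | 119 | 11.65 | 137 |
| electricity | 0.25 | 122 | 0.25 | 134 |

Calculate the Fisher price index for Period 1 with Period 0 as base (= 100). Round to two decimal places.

Laspeyres component (base-period weights):
ΣP(Period 1)Q(Period 0) = 2.69×121 + 19.29×69 + 33.57×25 + 11.65×119 + 0.25×122 = 325.49 + 1331.01 + 839.25 + 1386.35 + 30.5 = 3912.6
ΣP(Period 0)Q(Period 0) = 2.34×121 + 15.63×69 + 33.56×25 + 11.55×119 + 0.25×122 = 283.14 + 1078.47 + 839 + 1374.45 + 30.5 = 3605.56
L = 3912.6 / 3605.56 × 100 = 108.5157
Paasche component (current-period weights):
ΣP(Period 1)Q(Period 1) = 2.69×97 + 19.29×71 + 33.57×26 + 11.65×137 + 0.25×134 = 260.93 + 1369.59 + 872.82 + 1596.05 + 33.5 = 4132.89
ΣP(Period 0)Q(Period 1) = 2.34×97 + 15.63×71 + 33.56×26 + 11.55×137 + 0.25×134 = 226.98 + 1109.73 + 872.56 + 1582.35 + 33.5 = 3825.12
P = 4132.89 / 3825.12 × 100 = 108.0460
Fisher = √(L × P) = √(108.5157 × 108.0460) = 108.2806

108.28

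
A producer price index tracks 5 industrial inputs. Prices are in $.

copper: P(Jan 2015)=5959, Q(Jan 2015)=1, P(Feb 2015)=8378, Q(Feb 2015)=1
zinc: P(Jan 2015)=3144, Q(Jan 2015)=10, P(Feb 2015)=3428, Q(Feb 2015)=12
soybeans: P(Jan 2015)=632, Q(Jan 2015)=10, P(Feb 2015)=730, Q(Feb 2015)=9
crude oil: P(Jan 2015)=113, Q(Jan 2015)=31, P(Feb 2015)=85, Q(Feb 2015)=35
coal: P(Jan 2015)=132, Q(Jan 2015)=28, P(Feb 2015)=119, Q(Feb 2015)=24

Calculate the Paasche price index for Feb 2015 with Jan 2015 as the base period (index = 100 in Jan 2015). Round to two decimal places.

109.59

Paasche price index uses current-period quantities as weights.
ΣP(Feb 2015)·Q(Feb 2015) = 8378×1 + 3428×12 + 730×9 + 85×35 + 119×24 = 8378 + 41136 + 6570 + 2975 + 2856 = 61915
ΣP(Jan 2015)·Q(Feb 2015) = 5959×1 + 3144×12 + 632×9 + 113×35 + 132×24 = 5959 + 37728 + 5688 + 3955 + 3168 = 56498
Index = 61915 / 56498 × 100 = 109.5880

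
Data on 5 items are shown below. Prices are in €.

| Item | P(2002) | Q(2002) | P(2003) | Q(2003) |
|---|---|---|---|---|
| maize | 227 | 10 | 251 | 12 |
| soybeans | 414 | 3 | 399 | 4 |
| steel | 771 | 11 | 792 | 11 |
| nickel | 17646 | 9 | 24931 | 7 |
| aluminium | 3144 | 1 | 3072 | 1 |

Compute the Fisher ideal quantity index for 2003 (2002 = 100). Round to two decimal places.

79.90

Laspeyres component (base-period weights):
ΣP(2002)Q(2003) = 227×12 + 414×4 + 771×11 + 17646×7 + 3144×1 = 2724 + 1656 + 8481 + 123522 + 3144 = 139527
ΣP(2002)Q(2002) = 227×10 + 414×3 + 771×11 + 17646×9 + 3144×1 = 2270 + 1242 + 8481 + 158814 + 3144 = 173951
L = 139527 / 173951 × 100 = 80.2105
Paasche component (current-period weights):
ΣP(2003)Q(2003) = 251×12 + 399×4 + 792×11 + 24931×7 + 3072×1 = 3012 + 1596 + 8712 + 174517 + 3072 = 190909
ΣP(2003)Q(2002) = 251×10 + 399×3 + 792×11 + 24931×9 + 3072×1 = 2510 + 1197 + 8712 + 224379 + 3072 = 239870
P = 190909 / 239870 × 100 = 79.5885
Fisher = √(L × P) = √(80.2105 × 79.5885) = 79.8989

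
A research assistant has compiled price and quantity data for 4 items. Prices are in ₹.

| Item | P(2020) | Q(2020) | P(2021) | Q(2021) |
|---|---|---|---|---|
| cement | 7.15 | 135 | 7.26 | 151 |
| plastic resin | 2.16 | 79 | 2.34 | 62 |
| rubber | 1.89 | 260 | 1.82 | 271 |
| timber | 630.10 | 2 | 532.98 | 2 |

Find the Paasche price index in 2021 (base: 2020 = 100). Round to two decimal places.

93.79

Paasche price index uses current-period quantities as weights.
ΣP(2021)·Q(2021) = 7.26×151 + 2.34×62 + 1.82×271 + 532.98×2 = 1096.26 + 145.08 + 493.22 + 1065.96 = 2800.52
ΣP(2020)·Q(2021) = 7.15×151 + 2.16×62 + 1.89×271 + 630.10×2 = 1079.65 + 133.92 + 512.19 + 1260.2 = 2985.96
Index = 2800.52 / 2985.96 × 100 = 93.7896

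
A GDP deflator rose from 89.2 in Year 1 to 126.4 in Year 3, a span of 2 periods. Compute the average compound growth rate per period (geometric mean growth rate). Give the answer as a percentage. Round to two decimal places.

19.04%

Growth factor = (126.4/89.2)^(1/2) = (1.417040)^(1/2) = 1.190395
Growth rate = 1.190395 − 1 = 0.190395 = 19.0395%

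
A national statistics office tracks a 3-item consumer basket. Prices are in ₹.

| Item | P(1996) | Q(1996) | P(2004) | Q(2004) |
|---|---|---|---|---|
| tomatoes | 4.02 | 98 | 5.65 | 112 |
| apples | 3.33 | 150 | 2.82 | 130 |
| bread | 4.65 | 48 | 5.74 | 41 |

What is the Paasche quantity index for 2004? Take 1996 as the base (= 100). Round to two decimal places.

Paasche quantity index uses current-period prices as weights.
ΣP(2004)·Q(2004) = 5.65×112 + 2.82×130 + 5.74×41 = 632.8 + 366.6 + 235.34 = 1234.74
ΣP(2004)·Q(1996) = 5.65×98 + 2.82×150 + 5.74×48 = 553.7 + 423 + 275.52 = 1252.22
Index = 1234.74 / 1252.22 × 100 = 98.6041

98.60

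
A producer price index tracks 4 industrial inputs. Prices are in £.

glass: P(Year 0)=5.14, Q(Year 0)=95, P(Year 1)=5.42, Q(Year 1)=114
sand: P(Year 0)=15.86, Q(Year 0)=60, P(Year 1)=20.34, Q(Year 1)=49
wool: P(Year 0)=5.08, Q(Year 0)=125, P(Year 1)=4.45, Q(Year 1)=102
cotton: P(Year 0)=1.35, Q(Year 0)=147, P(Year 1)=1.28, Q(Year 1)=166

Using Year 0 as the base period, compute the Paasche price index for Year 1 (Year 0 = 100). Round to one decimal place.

108.3

Paasche price index uses current-period quantities as weights.
ΣP(Year 1)·Q(Year 1) = 5.42×114 + 20.34×49 + 4.45×102 + 1.28×166 = 617.88 + 996.66 + 453.9 + 212.48 = 2280.92
ΣP(Year 0)·Q(Year 1) = 5.14×114 + 15.86×49 + 5.08×102 + 1.35×166 = 585.96 + 777.14 + 518.16 + 224.1 = 2105.36
Index = 2280.92 / 2105.36 × 100 = 108.3387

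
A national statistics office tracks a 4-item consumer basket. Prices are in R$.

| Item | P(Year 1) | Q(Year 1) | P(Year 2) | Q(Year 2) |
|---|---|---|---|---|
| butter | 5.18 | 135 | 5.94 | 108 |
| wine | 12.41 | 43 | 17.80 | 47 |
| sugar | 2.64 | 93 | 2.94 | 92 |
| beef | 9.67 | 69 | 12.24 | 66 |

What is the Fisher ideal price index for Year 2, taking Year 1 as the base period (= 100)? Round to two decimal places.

Laspeyres component (base-period weights):
ΣP(Year 2)Q(Year 1) = 5.94×135 + 17.80×43 + 2.94×93 + 12.24×69 = 801.9 + 765.4 + 273.42 + 844.56 = 2685.28
ΣP(Year 1)Q(Year 1) = 5.18×135 + 12.41×43 + 2.64×93 + 9.67×69 = 699.3 + 533.63 + 245.52 + 667.23 = 2145.68
L = 2685.28 / 2145.68 × 100 = 125.1482
Paasche component (current-period weights):
ΣP(Year 2)Q(Year 2) = 5.94×108 + 17.80×47 + 2.94×92 + 12.24×66 = 641.52 + 836.6 + 270.48 + 807.84 = 2556.44
ΣP(Year 1)Q(Year 2) = 5.18×108 + 12.41×47 + 2.64×92 + 9.67×66 = 559.44 + 583.27 + 242.88 + 638.22 = 2023.81
P = 2556.44 / 2023.81 × 100 = 126.3182
Fisher = √(L × P) = √(125.1482 × 126.3182) = 125.7318

125.73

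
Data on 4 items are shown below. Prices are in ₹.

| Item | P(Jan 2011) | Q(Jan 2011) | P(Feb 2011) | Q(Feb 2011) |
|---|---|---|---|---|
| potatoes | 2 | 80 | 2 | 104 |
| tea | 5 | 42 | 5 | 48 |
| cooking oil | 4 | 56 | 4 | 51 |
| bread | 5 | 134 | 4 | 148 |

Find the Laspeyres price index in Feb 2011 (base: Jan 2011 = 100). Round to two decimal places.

89.40

Laspeyres price index uses base-period quantities as weights.
ΣP(Feb 2011)·Q(Jan 2011) = 2×80 + 5×42 + 4×56 + 4×134 = 160 + 210 + 224 + 536 = 1130
ΣP(Jan 2011)·Q(Jan 2011) = 2×80 + 5×42 + 4×56 + 5×134 = 160 + 210 + 224 + 670 = 1264
Index = 1130 / 1264 × 100 = 89.3987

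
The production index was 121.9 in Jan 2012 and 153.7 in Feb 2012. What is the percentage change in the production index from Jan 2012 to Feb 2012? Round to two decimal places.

26.09%

Change = (153.7 − 121.9) / 121.9 × 100
       = 31.8 / 121.9 × 100 = 26.0870%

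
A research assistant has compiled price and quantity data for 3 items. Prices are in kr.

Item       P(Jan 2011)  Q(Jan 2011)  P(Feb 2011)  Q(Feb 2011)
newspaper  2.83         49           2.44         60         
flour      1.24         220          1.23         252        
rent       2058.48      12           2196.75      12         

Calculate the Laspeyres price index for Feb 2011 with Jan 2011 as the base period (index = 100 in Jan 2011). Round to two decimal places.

106.52

Laspeyres price index uses base-period quantities as weights.
ΣP(Feb 2011)·Q(Jan 2011) = 2.44×49 + 1.23×220 + 2196.75×12 = 119.56 + 270.6 + 26361 = 26751.16
ΣP(Jan 2011)·Q(Jan 2011) = 2.83×49 + 1.24×220 + 2058.48×12 = 138.67 + 272.8 + 24701.76 = 25113.23
Index = 26751.16 / 25113.23 × 100 = 106.5222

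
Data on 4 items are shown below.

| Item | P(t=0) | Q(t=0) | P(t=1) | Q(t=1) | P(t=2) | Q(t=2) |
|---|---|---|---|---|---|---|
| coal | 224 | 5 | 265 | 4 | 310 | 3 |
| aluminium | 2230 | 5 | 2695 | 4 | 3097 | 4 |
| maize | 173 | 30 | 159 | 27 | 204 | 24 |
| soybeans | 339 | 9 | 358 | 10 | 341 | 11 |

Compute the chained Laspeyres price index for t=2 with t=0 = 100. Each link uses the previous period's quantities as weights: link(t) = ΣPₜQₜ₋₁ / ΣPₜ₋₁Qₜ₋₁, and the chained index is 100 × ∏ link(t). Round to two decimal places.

Link t=0→t=1:
ΣP(t=1)Q(t=0) = 265×5 + 2695×5 + 159×30 + 358×9 = 1325 + 13475 + 4770 + 3222 = 22792
ΣP(t=0)Q(t=0) = 224×5 + 2230×5 + 173×30 + 339×9 = 1120 + 11150 + 5190 + 3051 = 20511
link = 22792/20511 = 1.111209
Link t=1→t=2:
ΣP(t=2)Q(t=1) = 310×4 + 3097×4 + 204×27 + 341×10 = 1240 + 12388 + 5508 + 3410 = 22546
ΣP(t=1)Q(t=1) = 265×4 + 2695×4 + 159×27 + 358×10 = 1060 + 10780 + 4293 + 3580 = 19713
link = 22546/19713 = 1.143712
Chained index = 100 × 1.111209 × 1.143712 = 127.0903

127.09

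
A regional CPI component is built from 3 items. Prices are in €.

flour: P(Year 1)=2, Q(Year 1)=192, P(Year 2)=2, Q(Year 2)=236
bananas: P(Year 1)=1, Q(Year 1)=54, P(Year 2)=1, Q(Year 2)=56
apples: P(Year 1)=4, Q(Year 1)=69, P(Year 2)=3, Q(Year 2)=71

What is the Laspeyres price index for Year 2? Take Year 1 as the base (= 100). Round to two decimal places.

Laspeyres price index uses base-period quantities as weights.
ΣP(Year 2)·Q(Year 1) = 2×192 + 1×54 + 3×69 = 384 + 54 + 207 = 645
ΣP(Year 1)·Q(Year 1) = 2×192 + 1×54 + 4×69 = 384 + 54 + 276 = 714
Index = 645 / 714 × 100 = 90.3361

90.34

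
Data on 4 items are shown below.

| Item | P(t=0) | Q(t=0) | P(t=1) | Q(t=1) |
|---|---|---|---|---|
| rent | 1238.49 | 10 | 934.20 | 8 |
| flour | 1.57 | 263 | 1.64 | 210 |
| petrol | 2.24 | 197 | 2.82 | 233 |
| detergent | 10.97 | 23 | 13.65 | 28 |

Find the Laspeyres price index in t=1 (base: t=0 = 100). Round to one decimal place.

Laspeyres price index uses base-period quantities as weights.
ΣP(t=1)·Q(t=0) = 934.20×10 + 1.64×263 + 2.82×197 + 13.65×23 = 9342 + 431.32 + 555.54 + 313.95 = 10642.81
ΣP(t=0)·Q(t=0) = 1238.49×10 + 1.57×263 + 2.24×197 + 10.97×23 = 12384.9 + 412.91 + 441.28 + 252.31 = 13491.4
Index = 10642.81 / 13491.4 × 100 = 78.8859

78.9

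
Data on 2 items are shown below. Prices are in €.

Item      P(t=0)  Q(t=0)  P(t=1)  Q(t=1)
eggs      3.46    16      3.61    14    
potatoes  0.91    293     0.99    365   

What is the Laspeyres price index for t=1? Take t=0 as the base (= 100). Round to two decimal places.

108.03

Laspeyres price index uses base-period quantities as weights.
ΣP(t=1)·Q(t=0) = 3.61×16 + 0.99×293 = 57.76 + 290.07 = 347.83
ΣP(t=0)·Q(t=0) = 3.46×16 + 0.91×293 = 55.36 + 266.63 = 321.99
Index = 347.83 / 321.99 × 100 = 108.0251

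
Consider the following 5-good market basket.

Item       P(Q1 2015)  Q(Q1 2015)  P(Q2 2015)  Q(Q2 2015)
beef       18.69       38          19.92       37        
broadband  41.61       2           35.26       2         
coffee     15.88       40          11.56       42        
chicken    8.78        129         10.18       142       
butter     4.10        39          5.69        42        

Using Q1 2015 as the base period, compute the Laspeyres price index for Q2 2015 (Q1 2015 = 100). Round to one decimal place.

103.8

Laspeyres price index uses base-period quantities as weights.
ΣP(Q2 2015)·Q(Q1 2015) = 19.92×38 + 35.26×2 + 11.56×40 + 10.18×129 + 5.69×39 = 756.96 + 70.52 + 462.4 + 1313.22 + 221.91 = 2825.01
ΣP(Q1 2015)·Q(Q1 2015) = 18.69×38 + 41.61×2 + 15.88×40 + 8.78×129 + 4.10×39 = 710.22 + 83.22 + 635.2 + 1132.62 + 159.9 = 2721.16
Index = 2825.01 / 2721.16 × 100 = 103.8164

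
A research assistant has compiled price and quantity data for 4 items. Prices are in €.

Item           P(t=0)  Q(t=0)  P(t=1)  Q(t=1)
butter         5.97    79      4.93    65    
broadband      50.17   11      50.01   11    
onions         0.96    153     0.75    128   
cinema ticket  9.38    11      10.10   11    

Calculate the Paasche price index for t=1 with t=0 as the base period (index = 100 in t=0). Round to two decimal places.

92.43

Paasche price index uses current-period quantities as weights.
ΣP(t=1)·Q(t=1) = 4.93×65 + 50.01×11 + 0.75×128 + 10.10×11 = 320.45 + 550.11 + 96 + 111.1 = 1077.66
ΣP(t=0)·Q(t=1) = 5.97×65 + 50.17×11 + 0.96×128 + 9.38×11 = 388.05 + 551.87 + 122.88 + 103.18 = 1165.98
Index = 1077.66 / 1165.98 × 100 = 92.4253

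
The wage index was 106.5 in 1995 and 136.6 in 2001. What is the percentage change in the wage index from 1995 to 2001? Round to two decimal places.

Change = (136.6 − 106.5) / 106.5 × 100
       = 30.1 / 106.5 × 100 = 28.2629%

28.26%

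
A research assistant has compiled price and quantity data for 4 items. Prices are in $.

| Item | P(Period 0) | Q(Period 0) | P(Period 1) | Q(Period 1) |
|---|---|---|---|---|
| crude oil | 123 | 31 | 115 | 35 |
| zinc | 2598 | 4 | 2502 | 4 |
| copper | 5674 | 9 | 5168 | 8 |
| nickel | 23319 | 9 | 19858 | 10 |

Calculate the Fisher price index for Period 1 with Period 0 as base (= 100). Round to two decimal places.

Laspeyres component (base-period weights):
ΣP(Period 1)Q(Period 0) = 115×31 + 2502×4 + 5168×9 + 19858×9 = 3565 + 10008 + 46512 + 178722 = 238807
ΣP(Period 0)Q(Period 0) = 123×31 + 2598×4 + 5674×9 + 23319×9 = 3813 + 10392 + 51066 + 209871 = 275142
L = 238807 / 275142 × 100 = 86.7941
Paasche component (current-period weights):
ΣP(Period 1)Q(Period 1) = 115×35 + 2502×4 + 5168×8 + 19858×10 = 4025 + 10008 + 41344 + 198580 = 253957
ΣP(Period 0)Q(Period 1) = 123×35 + 2598×4 + 5674×8 + 23319×10 = 4305 + 10392 + 45392 + 233190 = 293279
P = 253957 / 293279 × 100 = 86.5923
Fisher = √(L × P) = √(86.7941 × 86.5923) = 86.6931

86.69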